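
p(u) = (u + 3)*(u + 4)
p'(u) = 2*u + 7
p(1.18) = 21.65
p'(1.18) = 9.36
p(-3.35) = -0.23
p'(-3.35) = 0.30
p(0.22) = 13.59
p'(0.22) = 7.44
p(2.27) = 33.04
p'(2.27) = 11.54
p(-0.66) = 7.82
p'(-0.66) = 5.68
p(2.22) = 32.47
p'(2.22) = 11.44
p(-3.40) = -0.24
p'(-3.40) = 0.20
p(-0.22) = 10.51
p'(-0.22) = 6.56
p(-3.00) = 0.00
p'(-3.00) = 1.00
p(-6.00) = 6.00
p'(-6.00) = -5.00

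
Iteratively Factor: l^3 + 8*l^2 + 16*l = (l + 4)*(l^2 + 4*l) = l*(l + 4)*(l + 4)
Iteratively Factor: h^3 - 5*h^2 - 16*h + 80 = (h - 5)*(h^2 - 16) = (h - 5)*(h + 4)*(h - 4)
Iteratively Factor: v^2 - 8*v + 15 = (v - 3)*(v - 5)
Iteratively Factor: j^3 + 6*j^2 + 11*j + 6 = (j + 2)*(j^2 + 4*j + 3) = (j + 2)*(j + 3)*(j + 1)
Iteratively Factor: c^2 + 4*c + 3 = (c + 1)*(c + 3)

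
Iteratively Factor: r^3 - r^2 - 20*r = (r - 5)*(r^2 + 4*r) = r*(r - 5)*(r + 4)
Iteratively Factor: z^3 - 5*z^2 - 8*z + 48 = (z - 4)*(z^2 - z - 12) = (z - 4)*(z + 3)*(z - 4)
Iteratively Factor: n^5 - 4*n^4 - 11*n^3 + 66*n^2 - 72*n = (n - 2)*(n^4 - 2*n^3 - 15*n^2 + 36*n) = (n - 3)*(n - 2)*(n^3 + n^2 - 12*n) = n*(n - 3)*(n - 2)*(n^2 + n - 12) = n*(n - 3)^2*(n - 2)*(n + 4)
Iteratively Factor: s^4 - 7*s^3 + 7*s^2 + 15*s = (s - 5)*(s^3 - 2*s^2 - 3*s) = s*(s - 5)*(s^2 - 2*s - 3) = s*(s - 5)*(s + 1)*(s - 3)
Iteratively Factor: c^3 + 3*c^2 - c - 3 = (c + 1)*(c^2 + 2*c - 3) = (c + 1)*(c + 3)*(c - 1)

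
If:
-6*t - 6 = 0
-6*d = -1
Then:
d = 1/6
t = -1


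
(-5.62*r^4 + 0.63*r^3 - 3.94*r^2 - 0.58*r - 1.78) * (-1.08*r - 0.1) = 6.0696*r^5 - 0.1184*r^4 + 4.1922*r^3 + 1.0204*r^2 + 1.9804*r + 0.178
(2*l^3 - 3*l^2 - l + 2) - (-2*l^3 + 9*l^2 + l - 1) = 4*l^3 - 12*l^2 - 2*l + 3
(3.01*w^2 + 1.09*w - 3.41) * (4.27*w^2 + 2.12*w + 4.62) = 12.8527*w^4 + 11.0355*w^3 + 1.6563*w^2 - 2.1934*w - 15.7542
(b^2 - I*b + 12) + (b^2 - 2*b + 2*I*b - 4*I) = 2*b^2 - 2*b + I*b + 12 - 4*I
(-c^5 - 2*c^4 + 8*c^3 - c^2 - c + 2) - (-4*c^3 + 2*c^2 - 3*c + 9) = -c^5 - 2*c^4 + 12*c^3 - 3*c^2 + 2*c - 7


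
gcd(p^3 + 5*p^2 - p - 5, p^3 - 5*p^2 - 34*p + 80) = p + 5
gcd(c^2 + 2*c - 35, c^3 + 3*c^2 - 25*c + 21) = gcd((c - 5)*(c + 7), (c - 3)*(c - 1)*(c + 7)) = c + 7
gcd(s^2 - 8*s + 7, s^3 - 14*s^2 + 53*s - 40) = s - 1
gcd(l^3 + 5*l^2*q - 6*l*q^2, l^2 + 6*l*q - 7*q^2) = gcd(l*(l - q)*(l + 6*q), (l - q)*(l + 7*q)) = -l + q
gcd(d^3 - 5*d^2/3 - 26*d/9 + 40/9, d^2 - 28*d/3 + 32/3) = d - 4/3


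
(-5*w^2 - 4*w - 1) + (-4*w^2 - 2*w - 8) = -9*w^2 - 6*w - 9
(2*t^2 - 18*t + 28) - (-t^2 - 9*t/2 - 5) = 3*t^2 - 27*t/2 + 33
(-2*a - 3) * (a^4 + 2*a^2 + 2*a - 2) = -2*a^5 - 3*a^4 - 4*a^3 - 10*a^2 - 2*a + 6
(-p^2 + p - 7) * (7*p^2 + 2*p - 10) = -7*p^4 + 5*p^3 - 37*p^2 - 24*p + 70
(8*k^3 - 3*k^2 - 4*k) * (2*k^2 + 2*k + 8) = 16*k^5 + 10*k^4 + 50*k^3 - 32*k^2 - 32*k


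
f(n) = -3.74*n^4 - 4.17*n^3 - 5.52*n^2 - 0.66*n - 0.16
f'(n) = -14.96*n^3 - 12.51*n^2 - 11.04*n - 0.66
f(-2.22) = -71.12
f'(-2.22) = 125.87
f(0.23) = -0.67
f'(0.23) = -4.04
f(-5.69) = -3327.24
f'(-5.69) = 2413.06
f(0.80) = -7.89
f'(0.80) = -25.16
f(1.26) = -27.52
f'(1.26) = -64.36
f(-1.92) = -40.55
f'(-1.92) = 80.31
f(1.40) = -37.71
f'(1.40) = -81.69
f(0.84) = -8.94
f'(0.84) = -27.63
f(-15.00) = -176496.01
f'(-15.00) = 47840.19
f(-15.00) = -176496.01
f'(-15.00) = 47840.19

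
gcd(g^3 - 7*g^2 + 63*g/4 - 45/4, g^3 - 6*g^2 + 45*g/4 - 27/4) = g^2 - 9*g/2 + 9/2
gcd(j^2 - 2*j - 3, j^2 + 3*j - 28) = 1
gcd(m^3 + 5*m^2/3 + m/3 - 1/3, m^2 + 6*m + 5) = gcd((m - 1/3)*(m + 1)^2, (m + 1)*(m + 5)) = m + 1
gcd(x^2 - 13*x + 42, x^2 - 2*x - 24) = x - 6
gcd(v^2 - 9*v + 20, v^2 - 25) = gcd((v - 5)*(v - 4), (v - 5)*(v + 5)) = v - 5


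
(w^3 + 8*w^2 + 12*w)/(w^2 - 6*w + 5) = w*(w^2 + 8*w + 12)/(w^2 - 6*w + 5)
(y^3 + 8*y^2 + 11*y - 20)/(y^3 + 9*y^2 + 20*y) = (y - 1)/y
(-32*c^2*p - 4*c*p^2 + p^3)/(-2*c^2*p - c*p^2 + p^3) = (32*c^2 + 4*c*p - p^2)/(2*c^2 + c*p - p^2)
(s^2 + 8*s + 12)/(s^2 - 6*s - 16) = (s + 6)/(s - 8)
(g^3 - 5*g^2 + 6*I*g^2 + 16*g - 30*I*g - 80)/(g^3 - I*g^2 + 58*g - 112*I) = (g - 5)/(g - 7*I)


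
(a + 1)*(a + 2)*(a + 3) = a^3 + 6*a^2 + 11*a + 6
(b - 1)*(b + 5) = b^2 + 4*b - 5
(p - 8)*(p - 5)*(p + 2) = p^3 - 11*p^2 + 14*p + 80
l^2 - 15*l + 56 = (l - 8)*(l - 7)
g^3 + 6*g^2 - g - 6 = (g - 1)*(g + 1)*(g + 6)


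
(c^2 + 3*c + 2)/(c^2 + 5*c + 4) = (c + 2)/(c + 4)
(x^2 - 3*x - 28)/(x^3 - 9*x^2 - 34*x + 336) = (x + 4)/(x^2 - 2*x - 48)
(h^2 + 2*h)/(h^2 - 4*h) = (h + 2)/(h - 4)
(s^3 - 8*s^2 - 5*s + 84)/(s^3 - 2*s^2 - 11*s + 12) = (s - 7)/(s - 1)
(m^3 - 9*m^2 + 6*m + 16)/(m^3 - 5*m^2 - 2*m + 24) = (m^3 - 9*m^2 + 6*m + 16)/(m^3 - 5*m^2 - 2*m + 24)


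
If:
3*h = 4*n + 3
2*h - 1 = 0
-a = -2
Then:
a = 2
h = 1/2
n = -3/8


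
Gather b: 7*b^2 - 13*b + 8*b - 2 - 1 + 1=7*b^2 - 5*b - 2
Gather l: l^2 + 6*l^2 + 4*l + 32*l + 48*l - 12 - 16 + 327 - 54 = 7*l^2 + 84*l + 245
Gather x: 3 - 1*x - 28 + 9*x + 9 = 8*x - 16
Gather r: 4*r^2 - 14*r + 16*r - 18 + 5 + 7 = 4*r^2 + 2*r - 6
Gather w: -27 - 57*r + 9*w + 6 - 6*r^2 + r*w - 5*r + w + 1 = -6*r^2 - 62*r + w*(r + 10) - 20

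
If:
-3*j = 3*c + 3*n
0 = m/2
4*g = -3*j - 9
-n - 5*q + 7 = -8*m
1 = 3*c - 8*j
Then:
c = 40*q/11 - 5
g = -45*q/44 - 3/4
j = 15*q/11 - 2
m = 0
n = 7 - 5*q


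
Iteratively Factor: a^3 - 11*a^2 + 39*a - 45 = (a - 5)*(a^2 - 6*a + 9) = (a - 5)*(a - 3)*(a - 3)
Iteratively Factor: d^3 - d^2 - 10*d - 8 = (d + 1)*(d^2 - 2*d - 8) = (d - 4)*(d + 1)*(d + 2)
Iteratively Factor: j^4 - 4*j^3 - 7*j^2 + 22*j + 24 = (j - 3)*(j^3 - j^2 - 10*j - 8) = (j - 4)*(j - 3)*(j^2 + 3*j + 2) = (j - 4)*(j - 3)*(j + 1)*(j + 2)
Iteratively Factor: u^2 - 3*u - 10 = (u - 5)*(u + 2)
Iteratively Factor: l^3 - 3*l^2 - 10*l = (l)*(l^2 - 3*l - 10) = l*(l - 5)*(l + 2)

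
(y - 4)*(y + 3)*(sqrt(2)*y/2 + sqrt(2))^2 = y^4/2 + 3*y^3/2 - 6*y^2 - 26*y - 24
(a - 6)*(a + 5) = a^2 - a - 30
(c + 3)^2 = c^2 + 6*c + 9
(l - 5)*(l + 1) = l^2 - 4*l - 5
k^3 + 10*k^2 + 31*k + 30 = (k + 2)*(k + 3)*(k + 5)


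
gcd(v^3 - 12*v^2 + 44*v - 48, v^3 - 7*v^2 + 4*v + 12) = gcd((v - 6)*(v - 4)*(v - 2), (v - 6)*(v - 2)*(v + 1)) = v^2 - 8*v + 12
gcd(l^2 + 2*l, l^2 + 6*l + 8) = l + 2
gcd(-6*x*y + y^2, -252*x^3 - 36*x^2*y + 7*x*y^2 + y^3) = 6*x - y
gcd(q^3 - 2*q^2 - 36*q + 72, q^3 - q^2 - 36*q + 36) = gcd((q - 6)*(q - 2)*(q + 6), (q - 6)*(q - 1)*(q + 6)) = q^2 - 36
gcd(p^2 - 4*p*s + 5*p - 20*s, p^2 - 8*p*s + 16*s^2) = p - 4*s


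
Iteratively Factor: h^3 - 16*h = (h - 4)*(h^2 + 4*h) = h*(h - 4)*(h + 4)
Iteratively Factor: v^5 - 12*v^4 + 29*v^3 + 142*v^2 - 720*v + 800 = (v - 5)*(v^4 - 7*v^3 - 6*v^2 + 112*v - 160) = (v - 5)*(v - 2)*(v^3 - 5*v^2 - 16*v + 80) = (v - 5)*(v - 2)*(v + 4)*(v^2 - 9*v + 20) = (v - 5)*(v - 4)*(v - 2)*(v + 4)*(v - 5)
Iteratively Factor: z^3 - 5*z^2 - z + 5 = (z - 5)*(z^2 - 1) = (z - 5)*(z - 1)*(z + 1)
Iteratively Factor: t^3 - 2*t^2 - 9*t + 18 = (t - 3)*(t^2 + t - 6) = (t - 3)*(t + 3)*(t - 2)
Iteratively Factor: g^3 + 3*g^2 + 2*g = (g + 2)*(g^2 + g) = (g + 1)*(g + 2)*(g)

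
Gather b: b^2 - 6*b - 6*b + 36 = b^2 - 12*b + 36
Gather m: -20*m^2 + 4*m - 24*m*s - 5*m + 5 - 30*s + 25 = -20*m^2 + m*(-24*s - 1) - 30*s + 30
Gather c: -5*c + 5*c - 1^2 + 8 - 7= 0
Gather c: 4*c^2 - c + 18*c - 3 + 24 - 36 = 4*c^2 + 17*c - 15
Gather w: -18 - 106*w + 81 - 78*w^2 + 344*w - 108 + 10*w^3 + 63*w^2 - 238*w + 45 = 10*w^3 - 15*w^2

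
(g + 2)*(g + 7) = g^2 + 9*g + 14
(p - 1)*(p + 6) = p^2 + 5*p - 6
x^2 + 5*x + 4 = (x + 1)*(x + 4)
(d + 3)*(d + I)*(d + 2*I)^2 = d^4 + 3*d^3 + 5*I*d^3 - 8*d^2 + 15*I*d^2 - 24*d - 4*I*d - 12*I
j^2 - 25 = (j - 5)*(j + 5)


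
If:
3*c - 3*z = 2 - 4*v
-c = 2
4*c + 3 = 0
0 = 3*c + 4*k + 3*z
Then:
No Solution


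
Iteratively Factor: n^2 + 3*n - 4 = (n - 1)*(n + 4)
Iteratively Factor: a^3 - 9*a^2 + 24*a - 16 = (a - 4)*(a^2 - 5*a + 4) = (a - 4)^2*(a - 1)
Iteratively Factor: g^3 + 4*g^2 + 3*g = (g + 1)*(g^2 + 3*g) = g*(g + 1)*(g + 3)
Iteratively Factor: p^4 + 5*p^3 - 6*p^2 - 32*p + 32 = (p + 4)*(p^3 + p^2 - 10*p + 8) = (p - 1)*(p + 4)*(p^2 + 2*p - 8) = (p - 1)*(p + 4)^2*(p - 2)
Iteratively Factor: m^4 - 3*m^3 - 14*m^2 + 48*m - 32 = (m - 1)*(m^3 - 2*m^2 - 16*m + 32) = (m - 1)*(m + 4)*(m^2 - 6*m + 8) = (m - 4)*(m - 1)*(m + 4)*(m - 2)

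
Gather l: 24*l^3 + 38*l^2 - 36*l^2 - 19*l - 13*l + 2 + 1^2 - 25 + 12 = 24*l^3 + 2*l^2 - 32*l - 10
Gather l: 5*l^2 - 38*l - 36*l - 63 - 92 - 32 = 5*l^2 - 74*l - 187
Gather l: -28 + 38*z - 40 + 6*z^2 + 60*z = 6*z^2 + 98*z - 68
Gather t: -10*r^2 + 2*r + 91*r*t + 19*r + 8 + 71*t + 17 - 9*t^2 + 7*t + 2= -10*r^2 + 21*r - 9*t^2 + t*(91*r + 78) + 27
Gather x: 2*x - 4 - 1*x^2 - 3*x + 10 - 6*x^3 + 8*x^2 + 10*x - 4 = -6*x^3 + 7*x^2 + 9*x + 2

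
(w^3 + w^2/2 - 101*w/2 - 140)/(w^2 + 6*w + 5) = (w^2 - 9*w/2 - 28)/(w + 1)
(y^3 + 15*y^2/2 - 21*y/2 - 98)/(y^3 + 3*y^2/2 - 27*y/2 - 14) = (y + 7)/(y + 1)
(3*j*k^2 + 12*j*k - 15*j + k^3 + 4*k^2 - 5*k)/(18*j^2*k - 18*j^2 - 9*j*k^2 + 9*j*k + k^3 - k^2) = (3*j*k + 15*j + k^2 + 5*k)/(18*j^2 - 9*j*k + k^2)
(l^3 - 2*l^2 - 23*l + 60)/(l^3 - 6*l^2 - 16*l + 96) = (l^2 + 2*l - 15)/(l^2 - 2*l - 24)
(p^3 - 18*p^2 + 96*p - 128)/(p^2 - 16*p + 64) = p - 2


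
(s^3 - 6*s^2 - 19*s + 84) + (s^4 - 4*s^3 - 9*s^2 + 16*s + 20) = s^4 - 3*s^3 - 15*s^2 - 3*s + 104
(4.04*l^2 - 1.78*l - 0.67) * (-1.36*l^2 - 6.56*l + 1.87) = -5.4944*l^4 - 24.0816*l^3 + 20.1428*l^2 + 1.0666*l - 1.2529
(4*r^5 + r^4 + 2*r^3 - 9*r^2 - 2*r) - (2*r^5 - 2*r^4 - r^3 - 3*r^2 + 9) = 2*r^5 + 3*r^4 + 3*r^3 - 6*r^2 - 2*r - 9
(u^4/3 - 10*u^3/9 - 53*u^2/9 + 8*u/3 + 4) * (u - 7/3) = u^5/3 - 17*u^4/9 - 89*u^3/27 + 443*u^2/27 - 20*u/9 - 28/3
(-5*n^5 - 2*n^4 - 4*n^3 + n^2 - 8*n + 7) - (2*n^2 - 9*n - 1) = -5*n^5 - 2*n^4 - 4*n^3 - n^2 + n + 8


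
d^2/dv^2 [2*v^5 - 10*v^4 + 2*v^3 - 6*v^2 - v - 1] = 40*v^3 - 120*v^2 + 12*v - 12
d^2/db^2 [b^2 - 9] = 2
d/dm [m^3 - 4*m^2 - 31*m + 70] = 3*m^2 - 8*m - 31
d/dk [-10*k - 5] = -10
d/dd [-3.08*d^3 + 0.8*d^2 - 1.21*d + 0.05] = -9.24*d^2 + 1.6*d - 1.21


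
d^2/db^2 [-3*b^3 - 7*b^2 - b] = -18*b - 14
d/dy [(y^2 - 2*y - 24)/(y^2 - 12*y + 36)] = -10/(y^2 - 12*y + 36)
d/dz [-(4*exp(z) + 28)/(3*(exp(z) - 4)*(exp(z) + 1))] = 4*(exp(2*z) + 14*exp(z) - 17)*exp(z)/(3*(exp(4*z) - 6*exp(3*z) + exp(2*z) + 24*exp(z) + 16))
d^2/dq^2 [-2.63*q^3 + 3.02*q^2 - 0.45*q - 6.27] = 6.04 - 15.78*q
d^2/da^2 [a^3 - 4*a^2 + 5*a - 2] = 6*a - 8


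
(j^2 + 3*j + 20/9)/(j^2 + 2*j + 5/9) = (3*j + 4)/(3*j + 1)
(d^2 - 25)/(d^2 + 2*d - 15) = (d - 5)/(d - 3)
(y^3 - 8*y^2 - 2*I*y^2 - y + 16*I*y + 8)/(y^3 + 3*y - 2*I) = (y - 8)/(y + 2*I)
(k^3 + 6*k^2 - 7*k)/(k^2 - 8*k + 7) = k*(k + 7)/(k - 7)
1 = 1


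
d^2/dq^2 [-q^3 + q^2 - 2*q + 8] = 2 - 6*q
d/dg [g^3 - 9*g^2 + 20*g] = 3*g^2 - 18*g + 20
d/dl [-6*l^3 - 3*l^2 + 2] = 6*l*(-3*l - 1)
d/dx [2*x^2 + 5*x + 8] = 4*x + 5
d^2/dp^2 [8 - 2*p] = 0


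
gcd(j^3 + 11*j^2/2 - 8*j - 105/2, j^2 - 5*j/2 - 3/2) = j - 3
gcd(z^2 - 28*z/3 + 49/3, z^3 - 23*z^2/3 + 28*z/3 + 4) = 1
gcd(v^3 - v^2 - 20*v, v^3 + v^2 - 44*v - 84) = 1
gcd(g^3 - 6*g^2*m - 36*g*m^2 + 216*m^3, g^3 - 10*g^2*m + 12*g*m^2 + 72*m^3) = g^2 - 12*g*m + 36*m^2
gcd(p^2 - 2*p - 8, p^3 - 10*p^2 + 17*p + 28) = p - 4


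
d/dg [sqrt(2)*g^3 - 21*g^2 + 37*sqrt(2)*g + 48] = 3*sqrt(2)*g^2 - 42*g + 37*sqrt(2)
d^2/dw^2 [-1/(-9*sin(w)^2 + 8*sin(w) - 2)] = 2*(-162*sin(w)^4 + 108*sin(w)^3 + 247*sin(w)^2 - 224*sin(w) + 46)/(9*sin(w)^2 - 8*sin(w) + 2)^3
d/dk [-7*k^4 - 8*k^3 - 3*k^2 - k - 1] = -28*k^3 - 24*k^2 - 6*k - 1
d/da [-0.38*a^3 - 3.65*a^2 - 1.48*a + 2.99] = -1.14*a^2 - 7.3*a - 1.48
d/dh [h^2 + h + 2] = 2*h + 1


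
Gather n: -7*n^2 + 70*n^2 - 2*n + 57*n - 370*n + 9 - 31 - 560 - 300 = 63*n^2 - 315*n - 882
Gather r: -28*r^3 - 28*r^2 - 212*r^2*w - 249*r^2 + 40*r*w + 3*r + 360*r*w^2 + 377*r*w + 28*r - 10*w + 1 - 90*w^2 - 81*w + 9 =-28*r^3 + r^2*(-212*w - 277) + r*(360*w^2 + 417*w + 31) - 90*w^2 - 91*w + 10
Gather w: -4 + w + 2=w - 2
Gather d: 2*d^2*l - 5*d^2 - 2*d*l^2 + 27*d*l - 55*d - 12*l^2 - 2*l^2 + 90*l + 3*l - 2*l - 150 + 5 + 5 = d^2*(2*l - 5) + d*(-2*l^2 + 27*l - 55) - 14*l^2 + 91*l - 140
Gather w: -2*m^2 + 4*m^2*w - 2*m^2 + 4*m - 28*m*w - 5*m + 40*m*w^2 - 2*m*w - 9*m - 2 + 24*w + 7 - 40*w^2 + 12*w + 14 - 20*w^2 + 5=-4*m^2 - 10*m + w^2*(40*m - 60) + w*(4*m^2 - 30*m + 36) + 24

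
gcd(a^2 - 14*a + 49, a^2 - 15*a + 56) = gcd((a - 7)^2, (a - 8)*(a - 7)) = a - 7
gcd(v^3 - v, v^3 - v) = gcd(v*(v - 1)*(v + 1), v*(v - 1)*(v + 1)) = v^3 - v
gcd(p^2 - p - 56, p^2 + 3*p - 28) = p + 7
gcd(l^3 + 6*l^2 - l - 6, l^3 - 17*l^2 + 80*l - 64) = l - 1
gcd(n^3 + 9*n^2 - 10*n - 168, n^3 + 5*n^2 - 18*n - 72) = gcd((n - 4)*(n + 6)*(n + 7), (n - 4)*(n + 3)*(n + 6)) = n^2 + 2*n - 24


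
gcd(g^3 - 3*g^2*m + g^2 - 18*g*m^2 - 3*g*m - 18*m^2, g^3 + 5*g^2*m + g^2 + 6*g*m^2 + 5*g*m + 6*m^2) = g^2 + 3*g*m + g + 3*m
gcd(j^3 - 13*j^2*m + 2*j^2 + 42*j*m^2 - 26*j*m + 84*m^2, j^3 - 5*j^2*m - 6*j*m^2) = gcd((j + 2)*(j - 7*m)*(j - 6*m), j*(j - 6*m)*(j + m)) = j - 6*m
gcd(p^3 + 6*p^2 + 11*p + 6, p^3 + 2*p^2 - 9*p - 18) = p^2 + 5*p + 6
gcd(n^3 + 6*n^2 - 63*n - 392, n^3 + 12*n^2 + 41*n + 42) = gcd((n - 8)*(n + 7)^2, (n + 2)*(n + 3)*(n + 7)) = n + 7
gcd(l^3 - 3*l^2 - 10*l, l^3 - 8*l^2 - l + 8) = 1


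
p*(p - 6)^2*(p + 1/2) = p^4 - 23*p^3/2 + 30*p^2 + 18*p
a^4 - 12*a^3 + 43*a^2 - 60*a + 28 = (a - 7)*(a - 2)^2*(a - 1)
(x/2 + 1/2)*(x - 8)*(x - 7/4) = x^3/2 - 35*x^2/8 + 17*x/8 + 7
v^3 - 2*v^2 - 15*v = v*(v - 5)*(v + 3)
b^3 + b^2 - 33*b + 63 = (b - 3)^2*(b + 7)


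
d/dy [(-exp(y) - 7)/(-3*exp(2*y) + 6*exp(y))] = (-exp(2*y) - 14*exp(y) + 14)*exp(-y)/(3*(exp(2*y) - 4*exp(y) + 4))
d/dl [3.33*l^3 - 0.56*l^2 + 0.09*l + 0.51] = 9.99*l^2 - 1.12*l + 0.09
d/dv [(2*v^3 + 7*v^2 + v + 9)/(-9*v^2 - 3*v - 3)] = 2*(-3*v^4 - 2*v^3 - 5*v^2 + 20*v + 4)/(3*(9*v^4 + 6*v^3 + 7*v^2 + 2*v + 1))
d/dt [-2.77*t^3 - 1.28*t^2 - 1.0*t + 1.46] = -8.31*t^2 - 2.56*t - 1.0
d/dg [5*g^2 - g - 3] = 10*g - 1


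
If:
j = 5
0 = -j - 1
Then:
No Solution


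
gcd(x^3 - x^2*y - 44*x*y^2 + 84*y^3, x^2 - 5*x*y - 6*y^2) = x - 6*y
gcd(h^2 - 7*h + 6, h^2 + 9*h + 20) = 1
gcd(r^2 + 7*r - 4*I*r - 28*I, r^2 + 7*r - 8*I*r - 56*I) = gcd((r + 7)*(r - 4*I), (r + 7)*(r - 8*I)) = r + 7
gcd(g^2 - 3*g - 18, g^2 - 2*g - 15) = g + 3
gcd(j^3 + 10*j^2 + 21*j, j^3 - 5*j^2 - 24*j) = j^2 + 3*j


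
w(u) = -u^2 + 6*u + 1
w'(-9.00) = 24.00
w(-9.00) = -134.00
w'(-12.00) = 30.00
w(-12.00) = -215.00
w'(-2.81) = 11.62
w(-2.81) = -23.76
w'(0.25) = 5.50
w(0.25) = 2.44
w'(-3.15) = 12.30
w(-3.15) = -27.82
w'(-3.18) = 12.36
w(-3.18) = -28.19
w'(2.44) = 1.12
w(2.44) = 9.69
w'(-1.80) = 9.60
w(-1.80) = -13.04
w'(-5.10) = 16.20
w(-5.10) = -55.61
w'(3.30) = -0.60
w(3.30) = 9.91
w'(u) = 6 - 2*u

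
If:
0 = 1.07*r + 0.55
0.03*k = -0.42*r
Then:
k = 7.20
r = -0.51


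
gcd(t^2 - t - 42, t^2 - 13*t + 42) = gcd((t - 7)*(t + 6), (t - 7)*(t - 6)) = t - 7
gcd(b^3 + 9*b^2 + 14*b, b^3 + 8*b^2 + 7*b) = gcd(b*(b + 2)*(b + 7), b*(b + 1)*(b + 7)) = b^2 + 7*b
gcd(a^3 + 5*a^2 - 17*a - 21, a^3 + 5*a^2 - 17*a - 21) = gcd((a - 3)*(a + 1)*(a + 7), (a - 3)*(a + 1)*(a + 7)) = a^3 + 5*a^2 - 17*a - 21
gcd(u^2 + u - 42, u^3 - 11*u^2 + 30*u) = u - 6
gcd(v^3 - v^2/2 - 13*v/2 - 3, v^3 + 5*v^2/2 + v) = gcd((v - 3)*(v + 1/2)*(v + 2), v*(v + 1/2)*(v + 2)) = v^2 + 5*v/2 + 1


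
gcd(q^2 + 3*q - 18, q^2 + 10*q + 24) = q + 6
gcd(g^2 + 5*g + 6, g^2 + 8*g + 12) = g + 2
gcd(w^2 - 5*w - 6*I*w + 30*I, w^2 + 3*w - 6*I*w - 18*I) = w - 6*I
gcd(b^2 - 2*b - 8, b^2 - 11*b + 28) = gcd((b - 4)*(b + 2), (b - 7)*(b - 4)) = b - 4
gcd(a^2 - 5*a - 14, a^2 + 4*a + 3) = 1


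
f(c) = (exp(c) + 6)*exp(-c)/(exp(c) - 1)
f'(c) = -(exp(c) + 6)*exp(-c)/(exp(c) - 1) + 1/(exp(c) - 1) - (exp(c) + 6)/(exp(c) - 1)^2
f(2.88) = 0.08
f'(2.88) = -0.10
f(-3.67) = -242.69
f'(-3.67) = 235.32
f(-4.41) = -500.70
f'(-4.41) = 493.53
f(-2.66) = -93.30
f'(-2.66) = 85.21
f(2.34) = 0.17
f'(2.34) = -0.25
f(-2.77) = -103.22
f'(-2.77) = 95.25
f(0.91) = 2.30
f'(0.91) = -5.48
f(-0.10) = -80.19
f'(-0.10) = -692.79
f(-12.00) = -976535.75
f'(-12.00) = 976528.75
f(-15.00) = -19614111.23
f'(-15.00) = 19614104.23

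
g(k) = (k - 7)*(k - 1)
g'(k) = 2*k - 8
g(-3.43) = 46.20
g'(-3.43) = -14.86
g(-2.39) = 31.83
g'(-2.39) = -12.78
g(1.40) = -2.24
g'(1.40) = -5.20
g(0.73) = 1.69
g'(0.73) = -6.54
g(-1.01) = 16.10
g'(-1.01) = -10.02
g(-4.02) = 55.32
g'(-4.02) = -16.04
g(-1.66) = 23.04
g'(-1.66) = -11.32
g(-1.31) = 19.20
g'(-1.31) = -10.62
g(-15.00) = 352.00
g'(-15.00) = -38.00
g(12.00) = 55.00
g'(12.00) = 16.00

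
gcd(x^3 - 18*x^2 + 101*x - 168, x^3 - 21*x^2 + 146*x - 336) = x^2 - 15*x + 56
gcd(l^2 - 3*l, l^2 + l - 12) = l - 3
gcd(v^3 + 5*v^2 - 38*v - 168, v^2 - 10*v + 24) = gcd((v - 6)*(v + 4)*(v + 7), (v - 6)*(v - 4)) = v - 6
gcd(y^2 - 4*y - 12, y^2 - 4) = y + 2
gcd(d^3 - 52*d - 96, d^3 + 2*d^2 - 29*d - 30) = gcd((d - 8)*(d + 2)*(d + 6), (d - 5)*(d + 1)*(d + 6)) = d + 6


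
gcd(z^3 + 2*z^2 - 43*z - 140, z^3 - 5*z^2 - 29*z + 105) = z^2 - 2*z - 35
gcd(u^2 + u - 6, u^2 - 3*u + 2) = u - 2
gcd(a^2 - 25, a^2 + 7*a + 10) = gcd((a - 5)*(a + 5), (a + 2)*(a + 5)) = a + 5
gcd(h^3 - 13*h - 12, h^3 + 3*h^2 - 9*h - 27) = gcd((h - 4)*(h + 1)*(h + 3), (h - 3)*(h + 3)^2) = h + 3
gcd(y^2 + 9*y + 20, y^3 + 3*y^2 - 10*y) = y + 5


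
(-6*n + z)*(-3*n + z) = 18*n^2 - 9*n*z + z^2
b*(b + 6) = b^2 + 6*b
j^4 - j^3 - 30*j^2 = j^2*(j - 6)*(j + 5)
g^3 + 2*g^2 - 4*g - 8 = (g - 2)*(g + 2)^2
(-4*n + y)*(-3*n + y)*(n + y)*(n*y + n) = 12*n^4*y + 12*n^4 + 5*n^3*y^2 + 5*n^3*y - 6*n^2*y^3 - 6*n^2*y^2 + n*y^4 + n*y^3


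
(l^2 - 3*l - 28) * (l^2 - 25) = l^4 - 3*l^3 - 53*l^2 + 75*l + 700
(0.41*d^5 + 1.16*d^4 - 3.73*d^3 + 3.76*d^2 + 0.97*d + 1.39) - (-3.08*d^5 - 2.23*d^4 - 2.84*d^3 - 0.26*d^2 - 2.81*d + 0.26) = 3.49*d^5 + 3.39*d^4 - 0.89*d^3 + 4.02*d^2 + 3.78*d + 1.13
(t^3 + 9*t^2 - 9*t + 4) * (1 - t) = -t^4 - 8*t^3 + 18*t^2 - 13*t + 4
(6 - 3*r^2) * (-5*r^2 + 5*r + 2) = 15*r^4 - 15*r^3 - 36*r^2 + 30*r + 12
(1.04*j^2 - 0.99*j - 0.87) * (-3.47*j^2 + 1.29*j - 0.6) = -3.6088*j^4 + 4.7769*j^3 + 1.1178*j^2 - 0.5283*j + 0.522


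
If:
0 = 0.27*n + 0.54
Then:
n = -2.00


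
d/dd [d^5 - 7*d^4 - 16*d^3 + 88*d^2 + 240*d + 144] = 5*d^4 - 28*d^3 - 48*d^2 + 176*d + 240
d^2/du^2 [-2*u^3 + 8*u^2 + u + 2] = 16 - 12*u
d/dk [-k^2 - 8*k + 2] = -2*k - 8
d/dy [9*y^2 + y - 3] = 18*y + 1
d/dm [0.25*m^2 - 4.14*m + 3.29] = 0.5*m - 4.14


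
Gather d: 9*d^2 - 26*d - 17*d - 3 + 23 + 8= 9*d^2 - 43*d + 28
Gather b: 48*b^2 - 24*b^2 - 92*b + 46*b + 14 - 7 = 24*b^2 - 46*b + 7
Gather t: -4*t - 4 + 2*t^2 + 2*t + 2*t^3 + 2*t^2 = 2*t^3 + 4*t^2 - 2*t - 4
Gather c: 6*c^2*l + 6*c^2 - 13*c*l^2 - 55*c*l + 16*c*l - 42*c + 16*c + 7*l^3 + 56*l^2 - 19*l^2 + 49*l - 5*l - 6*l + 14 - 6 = c^2*(6*l + 6) + c*(-13*l^2 - 39*l - 26) + 7*l^3 + 37*l^2 + 38*l + 8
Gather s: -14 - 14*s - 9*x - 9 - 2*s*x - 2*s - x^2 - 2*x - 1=s*(-2*x - 16) - x^2 - 11*x - 24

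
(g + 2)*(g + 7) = g^2 + 9*g + 14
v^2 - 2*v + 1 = (v - 1)^2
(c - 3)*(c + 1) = c^2 - 2*c - 3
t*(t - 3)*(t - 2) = t^3 - 5*t^2 + 6*t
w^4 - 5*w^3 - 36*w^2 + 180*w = w*(w - 6)*(w - 5)*(w + 6)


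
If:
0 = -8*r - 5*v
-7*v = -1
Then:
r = -5/56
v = 1/7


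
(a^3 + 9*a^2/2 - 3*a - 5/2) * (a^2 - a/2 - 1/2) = a^5 + 4*a^4 - 23*a^3/4 - 13*a^2/4 + 11*a/4 + 5/4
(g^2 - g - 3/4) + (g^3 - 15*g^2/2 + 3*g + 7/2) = g^3 - 13*g^2/2 + 2*g + 11/4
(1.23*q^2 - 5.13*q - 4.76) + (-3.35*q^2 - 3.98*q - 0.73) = -2.12*q^2 - 9.11*q - 5.49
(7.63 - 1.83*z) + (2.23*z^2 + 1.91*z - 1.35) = 2.23*z^2 + 0.0799999999999998*z + 6.28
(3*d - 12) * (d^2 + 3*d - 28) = 3*d^3 - 3*d^2 - 120*d + 336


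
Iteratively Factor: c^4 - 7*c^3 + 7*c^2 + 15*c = (c - 5)*(c^3 - 2*c^2 - 3*c) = (c - 5)*(c + 1)*(c^2 - 3*c) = c*(c - 5)*(c + 1)*(c - 3)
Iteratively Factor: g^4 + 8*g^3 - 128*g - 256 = (g + 4)*(g^3 + 4*g^2 - 16*g - 64) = (g + 4)^2*(g^2 - 16) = (g + 4)^3*(g - 4)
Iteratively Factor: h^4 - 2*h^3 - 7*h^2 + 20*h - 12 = (h - 2)*(h^3 - 7*h + 6) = (h - 2)*(h + 3)*(h^2 - 3*h + 2) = (h - 2)*(h - 1)*(h + 3)*(h - 2)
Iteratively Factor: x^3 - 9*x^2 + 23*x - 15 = (x - 1)*(x^2 - 8*x + 15) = (x - 5)*(x - 1)*(x - 3)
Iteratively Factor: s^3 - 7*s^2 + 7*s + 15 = (s - 3)*(s^2 - 4*s - 5) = (s - 5)*(s - 3)*(s + 1)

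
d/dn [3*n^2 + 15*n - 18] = 6*n + 15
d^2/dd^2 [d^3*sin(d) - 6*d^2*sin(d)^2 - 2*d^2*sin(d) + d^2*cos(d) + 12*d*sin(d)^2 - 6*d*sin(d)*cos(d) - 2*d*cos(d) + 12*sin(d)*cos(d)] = -d^3*sin(d) + 2*d^2*sin(d) + 5*d^2*cos(d) - 12*d^2*cos(2*d) + 2*d*sin(d) - 12*d*sin(2*d) - 6*d*cos(d) + 24*d*cos(2*d) + 2*cos(d) - 6*cos(2*d) - 6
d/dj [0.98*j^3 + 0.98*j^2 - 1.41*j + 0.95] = 2.94*j^2 + 1.96*j - 1.41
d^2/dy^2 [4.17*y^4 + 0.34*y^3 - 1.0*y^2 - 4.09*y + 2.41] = 50.04*y^2 + 2.04*y - 2.0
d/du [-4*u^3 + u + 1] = 1 - 12*u^2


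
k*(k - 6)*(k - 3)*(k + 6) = k^4 - 3*k^3 - 36*k^2 + 108*k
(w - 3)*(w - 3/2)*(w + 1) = w^3 - 7*w^2/2 + 9/2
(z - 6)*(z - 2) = z^2 - 8*z + 12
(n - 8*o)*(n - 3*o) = n^2 - 11*n*o + 24*o^2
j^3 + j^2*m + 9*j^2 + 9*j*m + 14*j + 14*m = (j + 2)*(j + 7)*(j + m)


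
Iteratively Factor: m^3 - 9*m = (m - 3)*(m^2 + 3*m) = (m - 3)*(m + 3)*(m)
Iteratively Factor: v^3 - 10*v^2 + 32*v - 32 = (v - 4)*(v^2 - 6*v + 8) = (v - 4)*(v - 2)*(v - 4)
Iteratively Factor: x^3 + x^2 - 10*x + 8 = (x - 1)*(x^2 + 2*x - 8) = (x - 2)*(x - 1)*(x + 4)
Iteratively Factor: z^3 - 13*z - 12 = (z + 1)*(z^2 - z - 12) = (z + 1)*(z + 3)*(z - 4)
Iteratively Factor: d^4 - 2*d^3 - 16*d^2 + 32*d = (d)*(d^3 - 2*d^2 - 16*d + 32) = d*(d - 2)*(d^2 - 16) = d*(d - 4)*(d - 2)*(d + 4)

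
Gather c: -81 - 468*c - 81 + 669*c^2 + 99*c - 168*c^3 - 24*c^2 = -168*c^3 + 645*c^2 - 369*c - 162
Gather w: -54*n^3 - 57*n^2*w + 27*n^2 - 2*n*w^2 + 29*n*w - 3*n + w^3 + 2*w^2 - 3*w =-54*n^3 + 27*n^2 - 3*n + w^3 + w^2*(2 - 2*n) + w*(-57*n^2 + 29*n - 3)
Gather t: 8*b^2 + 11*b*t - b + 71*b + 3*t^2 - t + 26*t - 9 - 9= 8*b^2 + 70*b + 3*t^2 + t*(11*b + 25) - 18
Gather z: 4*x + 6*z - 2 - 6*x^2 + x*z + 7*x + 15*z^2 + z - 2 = -6*x^2 + 11*x + 15*z^2 + z*(x + 7) - 4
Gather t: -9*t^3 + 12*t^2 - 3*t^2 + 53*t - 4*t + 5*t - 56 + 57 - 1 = -9*t^3 + 9*t^2 + 54*t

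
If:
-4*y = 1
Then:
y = -1/4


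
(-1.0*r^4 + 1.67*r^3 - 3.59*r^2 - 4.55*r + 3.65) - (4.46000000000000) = -1.0*r^4 + 1.67*r^3 - 3.59*r^2 - 4.55*r - 0.81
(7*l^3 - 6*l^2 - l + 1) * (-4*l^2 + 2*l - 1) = -28*l^5 + 38*l^4 - 15*l^3 + 3*l - 1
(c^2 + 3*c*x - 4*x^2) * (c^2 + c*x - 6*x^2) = c^4 + 4*c^3*x - 7*c^2*x^2 - 22*c*x^3 + 24*x^4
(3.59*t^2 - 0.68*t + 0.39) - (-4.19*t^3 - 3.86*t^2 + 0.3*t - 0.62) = 4.19*t^3 + 7.45*t^2 - 0.98*t + 1.01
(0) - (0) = 0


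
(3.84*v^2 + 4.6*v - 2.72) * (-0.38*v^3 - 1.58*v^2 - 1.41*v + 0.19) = -1.4592*v^5 - 7.8152*v^4 - 11.6488*v^3 - 1.4588*v^2 + 4.7092*v - 0.5168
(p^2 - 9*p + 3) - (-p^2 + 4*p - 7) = 2*p^2 - 13*p + 10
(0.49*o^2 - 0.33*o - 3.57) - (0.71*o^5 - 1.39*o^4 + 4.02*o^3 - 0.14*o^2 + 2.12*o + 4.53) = -0.71*o^5 + 1.39*o^4 - 4.02*o^3 + 0.63*o^2 - 2.45*o - 8.1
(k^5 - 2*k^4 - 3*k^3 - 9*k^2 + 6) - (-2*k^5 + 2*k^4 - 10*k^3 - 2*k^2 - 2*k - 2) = 3*k^5 - 4*k^4 + 7*k^3 - 7*k^2 + 2*k + 8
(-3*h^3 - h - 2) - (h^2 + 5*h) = -3*h^3 - h^2 - 6*h - 2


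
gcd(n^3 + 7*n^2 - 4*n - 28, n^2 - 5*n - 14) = n + 2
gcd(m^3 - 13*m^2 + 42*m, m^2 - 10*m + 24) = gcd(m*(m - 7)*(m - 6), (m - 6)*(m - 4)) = m - 6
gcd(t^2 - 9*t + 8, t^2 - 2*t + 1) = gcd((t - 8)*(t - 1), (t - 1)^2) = t - 1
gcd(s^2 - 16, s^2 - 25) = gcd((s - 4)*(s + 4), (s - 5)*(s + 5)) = 1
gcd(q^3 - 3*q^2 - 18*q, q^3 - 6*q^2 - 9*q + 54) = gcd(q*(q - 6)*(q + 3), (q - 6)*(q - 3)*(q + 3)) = q^2 - 3*q - 18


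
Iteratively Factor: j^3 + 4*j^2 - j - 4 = (j + 1)*(j^2 + 3*j - 4) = (j + 1)*(j + 4)*(j - 1)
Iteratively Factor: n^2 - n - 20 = (n + 4)*(n - 5)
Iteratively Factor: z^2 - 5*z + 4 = (z - 4)*(z - 1)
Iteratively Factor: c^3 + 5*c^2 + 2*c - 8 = (c + 4)*(c^2 + c - 2) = (c + 2)*(c + 4)*(c - 1)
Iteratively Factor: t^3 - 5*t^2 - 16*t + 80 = (t + 4)*(t^2 - 9*t + 20) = (t - 4)*(t + 4)*(t - 5)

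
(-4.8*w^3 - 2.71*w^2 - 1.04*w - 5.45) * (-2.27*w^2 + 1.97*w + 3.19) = 10.896*w^5 - 3.3043*w^4 - 18.2899*w^3 + 1.6778*w^2 - 14.0541*w - 17.3855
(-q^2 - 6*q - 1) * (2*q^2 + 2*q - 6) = -2*q^4 - 14*q^3 - 8*q^2 + 34*q + 6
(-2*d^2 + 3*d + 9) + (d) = -2*d^2 + 4*d + 9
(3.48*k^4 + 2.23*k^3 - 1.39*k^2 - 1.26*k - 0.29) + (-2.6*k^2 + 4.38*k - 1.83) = 3.48*k^4 + 2.23*k^3 - 3.99*k^2 + 3.12*k - 2.12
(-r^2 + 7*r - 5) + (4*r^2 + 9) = 3*r^2 + 7*r + 4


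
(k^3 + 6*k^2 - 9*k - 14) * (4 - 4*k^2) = -4*k^5 - 24*k^4 + 40*k^3 + 80*k^2 - 36*k - 56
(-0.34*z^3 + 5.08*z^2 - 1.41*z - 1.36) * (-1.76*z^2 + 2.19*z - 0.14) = 0.5984*z^5 - 9.6854*z^4 + 13.6544*z^3 - 1.4055*z^2 - 2.781*z + 0.1904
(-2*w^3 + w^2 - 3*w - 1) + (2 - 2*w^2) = -2*w^3 - w^2 - 3*w + 1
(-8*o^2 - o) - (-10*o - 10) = -8*o^2 + 9*o + 10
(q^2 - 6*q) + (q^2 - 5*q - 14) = 2*q^2 - 11*q - 14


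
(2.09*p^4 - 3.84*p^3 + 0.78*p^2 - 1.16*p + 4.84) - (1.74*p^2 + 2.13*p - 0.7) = 2.09*p^4 - 3.84*p^3 - 0.96*p^2 - 3.29*p + 5.54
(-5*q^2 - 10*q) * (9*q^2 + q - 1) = -45*q^4 - 95*q^3 - 5*q^2 + 10*q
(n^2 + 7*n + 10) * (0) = 0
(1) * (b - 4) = b - 4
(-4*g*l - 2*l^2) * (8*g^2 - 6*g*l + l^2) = -32*g^3*l + 8*g^2*l^2 + 8*g*l^3 - 2*l^4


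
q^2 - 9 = (q - 3)*(q + 3)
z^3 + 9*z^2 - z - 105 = (z - 3)*(z + 5)*(z + 7)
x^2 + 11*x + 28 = (x + 4)*(x + 7)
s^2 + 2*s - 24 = (s - 4)*(s + 6)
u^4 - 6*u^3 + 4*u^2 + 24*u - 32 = (u - 4)*(u - 2)^2*(u + 2)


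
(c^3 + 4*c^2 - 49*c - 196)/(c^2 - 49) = c + 4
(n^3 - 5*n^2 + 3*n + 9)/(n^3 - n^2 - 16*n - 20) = (-n^3 + 5*n^2 - 3*n - 9)/(-n^3 + n^2 + 16*n + 20)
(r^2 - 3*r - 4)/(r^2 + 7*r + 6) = (r - 4)/(r + 6)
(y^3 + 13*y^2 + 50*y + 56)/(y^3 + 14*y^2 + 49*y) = (y^2 + 6*y + 8)/(y*(y + 7))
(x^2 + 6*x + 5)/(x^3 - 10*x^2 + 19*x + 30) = (x + 5)/(x^2 - 11*x + 30)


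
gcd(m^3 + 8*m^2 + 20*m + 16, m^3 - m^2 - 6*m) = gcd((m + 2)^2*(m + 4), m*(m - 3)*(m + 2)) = m + 2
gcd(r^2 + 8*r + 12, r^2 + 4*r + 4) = r + 2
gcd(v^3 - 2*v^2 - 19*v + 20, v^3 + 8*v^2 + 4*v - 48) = v + 4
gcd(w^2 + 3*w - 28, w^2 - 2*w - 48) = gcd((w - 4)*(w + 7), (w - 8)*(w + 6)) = 1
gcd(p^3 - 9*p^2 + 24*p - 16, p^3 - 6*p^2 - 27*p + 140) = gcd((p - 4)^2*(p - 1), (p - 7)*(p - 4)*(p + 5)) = p - 4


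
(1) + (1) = 2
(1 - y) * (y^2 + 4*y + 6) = -y^3 - 3*y^2 - 2*y + 6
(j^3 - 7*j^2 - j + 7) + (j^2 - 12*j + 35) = j^3 - 6*j^2 - 13*j + 42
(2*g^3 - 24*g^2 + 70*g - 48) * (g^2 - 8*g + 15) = 2*g^5 - 40*g^4 + 292*g^3 - 968*g^2 + 1434*g - 720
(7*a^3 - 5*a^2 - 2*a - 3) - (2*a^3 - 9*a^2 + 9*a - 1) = 5*a^3 + 4*a^2 - 11*a - 2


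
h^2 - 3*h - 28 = (h - 7)*(h + 4)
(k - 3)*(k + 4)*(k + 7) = k^3 + 8*k^2 - 5*k - 84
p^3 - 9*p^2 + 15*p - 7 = (p - 7)*(p - 1)^2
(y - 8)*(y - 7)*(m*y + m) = m*y^3 - 14*m*y^2 + 41*m*y + 56*m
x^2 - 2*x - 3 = (x - 3)*(x + 1)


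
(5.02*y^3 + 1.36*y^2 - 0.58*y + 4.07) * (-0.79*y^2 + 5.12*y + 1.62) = -3.9658*y^5 + 24.628*y^4 + 15.5538*y^3 - 3.9817*y^2 + 19.8988*y + 6.5934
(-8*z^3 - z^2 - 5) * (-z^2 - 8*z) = 8*z^5 + 65*z^4 + 8*z^3 + 5*z^2 + 40*z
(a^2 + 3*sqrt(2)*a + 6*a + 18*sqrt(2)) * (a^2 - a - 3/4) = a^4 + 3*sqrt(2)*a^3 + 5*a^3 - 27*a^2/4 + 15*sqrt(2)*a^2 - 81*sqrt(2)*a/4 - 9*a/2 - 27*sqrt(2)/2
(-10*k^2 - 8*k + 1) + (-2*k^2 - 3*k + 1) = -12*k^2 - 11*k + 2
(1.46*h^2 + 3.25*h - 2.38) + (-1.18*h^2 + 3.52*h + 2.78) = 0.28*h^2 + 6.77*h + 0.4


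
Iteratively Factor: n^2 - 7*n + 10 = (n - 2)*(n - 5)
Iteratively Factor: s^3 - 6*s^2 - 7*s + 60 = (s - 4)*(s^2 - 2*s - 15) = (s - 5)*(s - 4)*(s + 3)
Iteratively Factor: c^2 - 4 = (c + 2)*(c - 2)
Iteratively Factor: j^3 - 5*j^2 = (j - 5)*(j^2) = j*(j - 5)*(j)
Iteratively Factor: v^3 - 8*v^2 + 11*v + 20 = (v - 4)*(v^2 - 4*v - 5) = (v - 5)*(v - 4)*(v + 1)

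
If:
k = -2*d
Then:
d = -k/2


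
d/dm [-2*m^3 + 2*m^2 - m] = -6*m^2 + 4*m - 1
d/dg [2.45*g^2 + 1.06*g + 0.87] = 4.9*g + 1.06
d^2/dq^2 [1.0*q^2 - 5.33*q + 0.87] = 2.00000000000000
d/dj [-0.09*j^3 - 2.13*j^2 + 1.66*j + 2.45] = -0.27*j^2 - 4.26*j + 1.66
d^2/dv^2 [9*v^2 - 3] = 18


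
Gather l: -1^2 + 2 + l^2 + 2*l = l^2 + 2*l + 1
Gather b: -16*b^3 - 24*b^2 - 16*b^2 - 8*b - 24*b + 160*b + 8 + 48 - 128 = -16*b^3 - 40*b^2 + 128*b - 72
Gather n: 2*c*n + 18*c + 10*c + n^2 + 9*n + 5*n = 28*c + n^2 + n*(2*c + 14)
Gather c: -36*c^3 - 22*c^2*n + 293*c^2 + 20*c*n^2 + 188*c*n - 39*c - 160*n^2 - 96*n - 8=-36*c^3 + c^2*(293 - 22*n) + c*(20*n^2 + 188*n - 39) - 160*n^2 - 96*n - 8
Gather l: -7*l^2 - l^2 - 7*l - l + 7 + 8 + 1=-8*l^2 - 8*l + 16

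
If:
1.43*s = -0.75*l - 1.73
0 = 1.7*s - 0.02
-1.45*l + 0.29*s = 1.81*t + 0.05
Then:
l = -2.33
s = 0.01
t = 1.84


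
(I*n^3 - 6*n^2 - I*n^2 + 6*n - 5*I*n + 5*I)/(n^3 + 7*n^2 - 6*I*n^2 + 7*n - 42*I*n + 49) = (I*n^2 - n*(5 + I) + 5)/(n^2 + 7*n*(1 - I) - 49*I)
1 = 1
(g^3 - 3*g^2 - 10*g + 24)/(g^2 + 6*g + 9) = (g^2 - 6*g + 8)/(g + 3)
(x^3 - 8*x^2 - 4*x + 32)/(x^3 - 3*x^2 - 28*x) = (-x^3 + 8*x^2 + 4*x - 32)/(x*(-x^2 + 3*x + 28))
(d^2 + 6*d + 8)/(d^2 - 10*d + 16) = (d^2 + 6*d + 8)/(d^2 - 10*d + 16)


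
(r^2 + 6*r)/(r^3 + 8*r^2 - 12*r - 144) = r/(r^2 + 2*r - 24)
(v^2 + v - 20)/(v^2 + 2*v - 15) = (v - 4)/(v - 3)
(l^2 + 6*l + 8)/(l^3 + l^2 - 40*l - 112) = (l + 2)/(l^2 - 3*l - 28)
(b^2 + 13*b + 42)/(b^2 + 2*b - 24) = (b + 7)/(b - 4)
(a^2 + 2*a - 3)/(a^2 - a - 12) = (a - 1)/(a - 4)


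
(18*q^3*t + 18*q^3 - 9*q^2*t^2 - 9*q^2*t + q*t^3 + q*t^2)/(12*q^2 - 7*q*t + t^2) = q*(6*q*t + 6*q - t^2 - t)/(4*q - t)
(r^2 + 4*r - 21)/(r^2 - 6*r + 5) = (r^2 + 4*r - 21)/(r^2 - 6*r + 5)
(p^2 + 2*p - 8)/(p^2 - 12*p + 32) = (p^2 + 2*p - 8)/(p^2 - 12*p + 32)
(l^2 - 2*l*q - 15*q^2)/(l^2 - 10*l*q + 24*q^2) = (l^2 - 2*l*q - 15*q^2)/(l^2 - 10*l*q + 24*q^2)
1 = 1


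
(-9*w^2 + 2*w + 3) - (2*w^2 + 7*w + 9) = -11*w^2 - 5*w - 6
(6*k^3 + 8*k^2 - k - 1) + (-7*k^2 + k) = 6*k^3 + k^2 - 1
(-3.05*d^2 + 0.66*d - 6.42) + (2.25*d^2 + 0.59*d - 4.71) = -0.8*d^2 + 1.25*d - 11.13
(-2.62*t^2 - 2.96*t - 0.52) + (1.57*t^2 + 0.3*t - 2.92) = -1.05*t^2 - 2.66*t - 3.44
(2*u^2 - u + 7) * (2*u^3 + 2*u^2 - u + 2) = 4*u^5 + 2*u^4 + 10*u^3 + 19*u^2 - 9*u + 14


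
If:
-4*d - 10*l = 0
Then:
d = -5*l/2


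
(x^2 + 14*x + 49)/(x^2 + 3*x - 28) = (x + 7)/(x - 4)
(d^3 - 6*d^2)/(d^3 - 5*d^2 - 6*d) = d/(d + 1)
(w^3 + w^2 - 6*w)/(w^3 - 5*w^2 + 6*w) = (w + 3)/(w - 3)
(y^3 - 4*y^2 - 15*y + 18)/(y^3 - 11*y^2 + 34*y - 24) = (y + 3)/(y - 4)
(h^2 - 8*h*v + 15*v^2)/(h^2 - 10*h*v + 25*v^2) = (-h + 3*v)/(-h + 5*v)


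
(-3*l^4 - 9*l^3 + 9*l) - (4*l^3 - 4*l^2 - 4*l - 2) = -3*l^4 - 13*l^3 + 4*l^2 + 13*l + 2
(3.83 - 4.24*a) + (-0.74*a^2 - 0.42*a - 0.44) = -0.74*a^2 - 4.66*a + 3.39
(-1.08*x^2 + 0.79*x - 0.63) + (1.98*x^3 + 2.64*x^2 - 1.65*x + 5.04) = 1.98*x^3 + 1.56*x^2 - 0.86*x + 4.41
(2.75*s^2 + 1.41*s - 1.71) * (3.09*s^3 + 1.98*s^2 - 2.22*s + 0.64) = 8.4975*s^5 + 9.8019*s^4 - 8.5971*s^3 - 4.756*s^2 + 4.6986*s - 1.0944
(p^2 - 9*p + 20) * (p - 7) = p^3 - 16*p^2 + 83*p - 140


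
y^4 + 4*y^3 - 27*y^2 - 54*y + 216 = (y - 3)^2*(y + 4)*(y + 6)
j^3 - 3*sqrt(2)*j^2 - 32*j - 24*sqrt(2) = (j - 6*sqrt(2))*(j + sqrt(2))*(j + 2*sqrt(2))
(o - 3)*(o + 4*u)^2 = o^3 + 8*o^2*u - 3*o^2 + 16*o*u^2 - 24*o*u - 48*u^2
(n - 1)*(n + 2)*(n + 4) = n^3 + 5*n^2 + 2*n - 8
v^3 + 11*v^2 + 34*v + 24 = (v + 1)*(v + 4)*(v + 6)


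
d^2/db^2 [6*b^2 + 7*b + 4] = 12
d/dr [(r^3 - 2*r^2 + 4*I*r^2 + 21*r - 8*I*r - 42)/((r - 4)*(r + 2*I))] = (r^4 + r^3*(-8 + 4*I) + r^2*(-21 - 36*I) + r*(148 + 32*I) - 232 - 84*I)/(r^4 + r^3*(-8 + 4*I) + r^2*(12 - 32*I) + r*(32 + 64*I) - 64)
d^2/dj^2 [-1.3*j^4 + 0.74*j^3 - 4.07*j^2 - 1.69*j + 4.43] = -15.6*j^2 + 4.44*j - 8.14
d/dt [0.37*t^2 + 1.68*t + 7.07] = 0.74*t + 1.68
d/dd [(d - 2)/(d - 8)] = -6/(d - 8)^2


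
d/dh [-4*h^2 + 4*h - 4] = 4 - 8*h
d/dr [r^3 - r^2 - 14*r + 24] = 3*r^2 - 2*r - 14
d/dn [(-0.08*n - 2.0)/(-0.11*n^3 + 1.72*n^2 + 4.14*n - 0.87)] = (-0.0176*n^3 - 0.5224*n^2 + 6.88*n + 8.3496)/(0.0121*n^6 - 0.3784*n^5 + 2.0476*n^4 + 14.433*n^3 + 14.1468*n^2 - 7.2036*n + 0.7569)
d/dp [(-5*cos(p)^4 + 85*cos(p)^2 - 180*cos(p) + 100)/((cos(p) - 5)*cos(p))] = 5*(2*cos(p)^5 - 15*cos(p)^4 + 49*cos(p)^2 + 40*cos(p) - 100)*sin(p)/((cos(p) - 5)^2*cos(p)^2)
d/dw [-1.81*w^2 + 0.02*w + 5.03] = 0.02 - 3.62*w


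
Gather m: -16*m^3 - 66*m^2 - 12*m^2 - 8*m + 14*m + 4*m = -16*m^3 - 78*m^2 + 10*m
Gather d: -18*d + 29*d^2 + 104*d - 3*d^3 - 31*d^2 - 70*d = -3*d^3 - 2*d^2 + 16*d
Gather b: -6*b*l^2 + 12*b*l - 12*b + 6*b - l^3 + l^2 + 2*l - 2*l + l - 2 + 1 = b*(-6*l^2 + 12*l - 6) - l^3 + l^2 + l - 1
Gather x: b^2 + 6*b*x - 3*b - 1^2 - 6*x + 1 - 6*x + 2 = b^2 - 3*b + x*(6*b - 12) + 2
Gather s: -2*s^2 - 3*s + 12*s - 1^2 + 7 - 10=-2*s^2 + 9*s - 4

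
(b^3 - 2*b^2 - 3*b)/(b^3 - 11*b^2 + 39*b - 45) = b*(b + 1)/(b^2 - 8*b + 15)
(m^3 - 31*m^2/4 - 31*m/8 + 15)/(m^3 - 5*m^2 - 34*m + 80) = (m^2 + m/4 - 15/8)/(m^2 + 3*m - 10)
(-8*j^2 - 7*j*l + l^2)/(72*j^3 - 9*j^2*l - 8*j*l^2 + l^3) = (-j - l)/(9*j^2 - l^2)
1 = 1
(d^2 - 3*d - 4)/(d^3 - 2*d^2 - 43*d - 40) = (d - 4)/(d^2 - 3*d - 40)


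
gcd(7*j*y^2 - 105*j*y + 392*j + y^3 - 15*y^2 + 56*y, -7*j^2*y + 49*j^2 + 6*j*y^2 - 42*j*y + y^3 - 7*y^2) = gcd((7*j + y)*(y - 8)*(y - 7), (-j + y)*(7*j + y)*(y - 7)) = 7*j*y - 49*j + y^2 - 7*y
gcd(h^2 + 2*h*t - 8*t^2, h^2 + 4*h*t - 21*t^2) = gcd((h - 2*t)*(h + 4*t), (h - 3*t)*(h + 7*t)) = 1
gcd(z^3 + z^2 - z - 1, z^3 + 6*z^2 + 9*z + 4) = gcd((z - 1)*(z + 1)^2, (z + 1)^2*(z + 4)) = z^2 + 2*z + 1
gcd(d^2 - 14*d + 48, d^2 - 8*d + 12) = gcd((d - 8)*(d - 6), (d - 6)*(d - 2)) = d - 6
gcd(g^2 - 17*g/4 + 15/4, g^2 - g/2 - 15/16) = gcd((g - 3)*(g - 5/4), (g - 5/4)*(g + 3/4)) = g - 5/4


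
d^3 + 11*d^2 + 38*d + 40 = (d + 2)*(d + 4)*(d + 5)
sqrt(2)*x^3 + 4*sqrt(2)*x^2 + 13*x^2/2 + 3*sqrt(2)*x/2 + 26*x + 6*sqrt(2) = (x + 4)*(x + 3*sqrt(2))*(sqrt(2)*x + 1/2)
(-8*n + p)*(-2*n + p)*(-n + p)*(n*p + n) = -16*n^4*p - 16*n^4 + 26*n^3*p^2 + 26*n^3*p - 11*n^2*p^3 - 11*n^2*p^2 + n*p^4 + n*p^3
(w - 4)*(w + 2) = w^2 - 2*w - 8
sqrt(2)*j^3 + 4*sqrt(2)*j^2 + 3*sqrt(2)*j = j*(j + 3)*(sqrt(2)*j + sqrt(2))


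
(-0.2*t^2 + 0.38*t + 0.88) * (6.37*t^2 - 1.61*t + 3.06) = -1.274*t^4 + 2.7426*t^3 + 4.3818*t^2 - 0.254*t + 2.6928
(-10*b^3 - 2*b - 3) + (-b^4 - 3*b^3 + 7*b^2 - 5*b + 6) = -b^4 - 13*b^3 + 7*b^2 - 7*b + 3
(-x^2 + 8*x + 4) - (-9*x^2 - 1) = 8*x^2 + 8*x + 5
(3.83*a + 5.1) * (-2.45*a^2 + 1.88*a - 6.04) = -9.3835*a^3 - 5.2946*a^2 - 13.5452*a - 30.804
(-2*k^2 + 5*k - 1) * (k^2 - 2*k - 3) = -2*k^4 + 9*k^3 - 5*k^2 - 13*k + 3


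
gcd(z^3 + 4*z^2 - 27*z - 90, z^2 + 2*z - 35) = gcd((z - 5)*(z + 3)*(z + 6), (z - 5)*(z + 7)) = z - 5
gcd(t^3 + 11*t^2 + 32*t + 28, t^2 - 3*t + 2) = 1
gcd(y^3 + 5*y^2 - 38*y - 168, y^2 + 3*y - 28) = y + 7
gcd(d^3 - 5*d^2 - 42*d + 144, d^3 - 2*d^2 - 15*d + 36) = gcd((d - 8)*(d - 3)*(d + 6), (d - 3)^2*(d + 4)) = d - 3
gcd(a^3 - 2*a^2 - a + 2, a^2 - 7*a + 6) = a - 1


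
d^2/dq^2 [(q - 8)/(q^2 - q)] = 2*(3*q*(3 - q)*(q - 1) + (q - 8)*(2*q - 1)^2)/(q^3*(q - 1)^3)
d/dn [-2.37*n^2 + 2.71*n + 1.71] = 2.71 - 4.74*n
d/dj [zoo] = 0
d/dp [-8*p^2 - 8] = -16*p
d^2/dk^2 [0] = 0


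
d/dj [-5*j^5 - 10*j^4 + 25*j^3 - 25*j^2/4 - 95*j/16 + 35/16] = -25*j^4 - 40*j^3 + 75*j^2 - 25*j/2 - 95/16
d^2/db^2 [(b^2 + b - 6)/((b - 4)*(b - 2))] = 14/(b^3 - 12*b^2 + 48*b - 64)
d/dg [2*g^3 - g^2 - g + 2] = 6*g^2 - 2*g - 1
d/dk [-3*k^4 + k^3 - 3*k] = -12*k^3 + 3*k^2 - 3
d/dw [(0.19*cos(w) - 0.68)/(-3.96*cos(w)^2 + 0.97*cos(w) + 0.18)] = (-0.7524*cos(w)^2 + 5.3856*cos(w) - 0.6938)*sin(w)/(15.6816*cos(w)^4 - 7.6824*cos(w)^3 - 0.4847*cos(w)^2 + 0.3492*cos(w) + 0.0324)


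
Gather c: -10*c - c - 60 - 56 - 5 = -11*c - 121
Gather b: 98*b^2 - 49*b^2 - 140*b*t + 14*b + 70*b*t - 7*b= 49*b^2 + b*(7 - 70*t)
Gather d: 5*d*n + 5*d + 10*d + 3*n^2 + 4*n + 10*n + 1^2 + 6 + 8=d*(5*n + 15) + 3*n^2 + 14*n + 15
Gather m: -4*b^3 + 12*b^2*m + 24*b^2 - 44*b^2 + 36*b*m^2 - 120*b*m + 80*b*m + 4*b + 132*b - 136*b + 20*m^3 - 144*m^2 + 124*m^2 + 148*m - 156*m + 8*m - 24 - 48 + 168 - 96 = -4*b^3 - 20*b^2 + 20*m^3 + m^2*(36*b - 20) + m*(12*b^2 - 40*b)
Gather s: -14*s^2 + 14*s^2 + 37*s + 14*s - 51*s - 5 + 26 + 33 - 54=0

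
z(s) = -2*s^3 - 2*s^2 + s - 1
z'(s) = -6*s^2 - 4*s + 1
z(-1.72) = 1.54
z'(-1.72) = -9.87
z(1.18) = -5.89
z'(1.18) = -12.07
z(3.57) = -113.92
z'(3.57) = -89.75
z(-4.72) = 160.03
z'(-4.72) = -113.79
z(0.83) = -2.69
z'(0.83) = -6.45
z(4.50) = -219.25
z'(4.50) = -138.50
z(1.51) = -10.94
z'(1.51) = -18.72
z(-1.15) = -1.75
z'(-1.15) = -2.34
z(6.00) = -499.00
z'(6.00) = -239.00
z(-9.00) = 1286.00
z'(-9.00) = -449.00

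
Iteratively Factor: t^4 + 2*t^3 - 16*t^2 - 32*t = (t)*(t^3 + 2*t^2 - 16*t - 32) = t*(t - 4)*(t^2 + 6*t + 8) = t*(t - 4)*(t + 4)*(t + 2)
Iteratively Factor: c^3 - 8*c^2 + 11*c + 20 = (c + 1)*(c^2 - 9*c + 20) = (c - 5)*(c + 1)*(c - 4)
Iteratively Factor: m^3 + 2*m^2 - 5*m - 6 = (m + 1)*(m^2 + m - 6) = (m + 1)*(m + 3)*(m - 2)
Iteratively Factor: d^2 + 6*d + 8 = (d + 4)*(d + 2)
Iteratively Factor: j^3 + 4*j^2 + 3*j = (j + 1)*(j^2 + 3*j) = j*(j + 1)*(j + 3)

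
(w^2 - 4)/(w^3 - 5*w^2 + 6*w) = (w + 2)/(w*(w - 3))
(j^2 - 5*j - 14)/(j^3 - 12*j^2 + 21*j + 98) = 1/(j - 7)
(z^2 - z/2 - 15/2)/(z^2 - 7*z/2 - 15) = (z - 3)/(z - 6)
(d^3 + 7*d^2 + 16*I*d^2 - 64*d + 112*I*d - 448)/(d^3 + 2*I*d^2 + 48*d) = (d^2 + d*(7 + 8*I) + 56*I)/(d*(d - 6*I))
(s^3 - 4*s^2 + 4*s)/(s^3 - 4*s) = (s - 2)/(s + 2)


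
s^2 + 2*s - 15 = (s - 3)*(s + 5)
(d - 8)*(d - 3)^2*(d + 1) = d^4 - 13*d^3 + 43*d^2 - 15*d - 72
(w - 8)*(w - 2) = w^2 - 10*w + 16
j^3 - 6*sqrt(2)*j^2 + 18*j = j*(j - 3*sqrt(2))^2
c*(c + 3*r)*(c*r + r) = c^3*r + 3*c^2*r^2 + c^2*r + 3*c*r^2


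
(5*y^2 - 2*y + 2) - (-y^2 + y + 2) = 6*y^2 - 3*y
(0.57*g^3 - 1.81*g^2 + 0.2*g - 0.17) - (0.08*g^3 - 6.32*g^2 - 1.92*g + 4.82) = 0.49*g^3 + 4.51*g^2 + 2.12*g - 4.99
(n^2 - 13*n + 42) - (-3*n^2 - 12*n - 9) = 4*n^2 - n + 51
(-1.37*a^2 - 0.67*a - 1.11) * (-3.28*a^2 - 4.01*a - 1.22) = 4.4936*a^4 + 7.6913*a^3 + 7.9989*a^2 + 5.2685*a + 1.3542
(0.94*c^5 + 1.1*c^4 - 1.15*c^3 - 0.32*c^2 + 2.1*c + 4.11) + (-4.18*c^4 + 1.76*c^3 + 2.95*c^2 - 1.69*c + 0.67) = 0.94*c^5 - 3.08*c^4 + 0.61*c^3 + 2.63*c^2 + 0.41*c + 4.78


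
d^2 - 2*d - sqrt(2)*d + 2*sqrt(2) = (d - 2)*(d - sqrt(2))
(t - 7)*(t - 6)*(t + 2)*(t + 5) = t^4 - 6*t^3 - 39*t^2 + 164*t + 420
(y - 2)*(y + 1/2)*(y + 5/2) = y^3 + y^2 - 19*y/4 - 5/2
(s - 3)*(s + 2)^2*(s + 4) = s^4 + 5*s^3 - 4*s^2 - 44*s - 48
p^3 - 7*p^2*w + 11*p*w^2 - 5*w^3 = (p - 5*w)*(p - w)^2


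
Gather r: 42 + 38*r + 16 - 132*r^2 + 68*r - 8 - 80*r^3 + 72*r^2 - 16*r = -80*r^3 - 60*r^2 + 90*r + 50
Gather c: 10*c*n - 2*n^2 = 10*c*n - 2*n^2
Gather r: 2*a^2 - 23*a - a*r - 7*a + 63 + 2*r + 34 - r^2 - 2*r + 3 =2*a^2 - a*r - 30*a - r^2 + 100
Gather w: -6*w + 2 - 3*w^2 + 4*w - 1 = -3*w^2 - 2*w + 1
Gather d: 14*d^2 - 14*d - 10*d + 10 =14*d^2 - 24*d + 10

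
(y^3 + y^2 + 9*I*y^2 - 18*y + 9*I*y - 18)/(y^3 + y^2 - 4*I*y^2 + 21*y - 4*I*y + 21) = (y + 6*I)/(y - 7*I)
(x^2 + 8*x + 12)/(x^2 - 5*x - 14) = (x + 6)/(x - 7)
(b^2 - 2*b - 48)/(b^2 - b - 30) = (-b^2 + 2*b + 48)/(-b^2 + b + 30)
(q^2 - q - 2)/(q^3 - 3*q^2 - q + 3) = (q - 2)/(q^2 - 4*q + 3)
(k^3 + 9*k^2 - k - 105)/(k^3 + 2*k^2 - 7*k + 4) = (k^3 + 9*k^2 - k - 105)/(k^3 + 2*k^2 - 7*k + 4)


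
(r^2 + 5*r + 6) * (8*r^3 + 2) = 8*r^5 + 40*r^4 + 48*r^3 + 2*r^2 + 10*r + 12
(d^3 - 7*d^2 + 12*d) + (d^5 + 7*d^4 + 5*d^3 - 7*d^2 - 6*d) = d^5 + 7*d^4 + 6*d^3 - 14*d^2 + 6*d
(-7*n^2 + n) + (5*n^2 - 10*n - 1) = -2*n^2 - 9*n - 1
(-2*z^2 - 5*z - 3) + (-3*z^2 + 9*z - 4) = -5*z^2 + 4*z - 7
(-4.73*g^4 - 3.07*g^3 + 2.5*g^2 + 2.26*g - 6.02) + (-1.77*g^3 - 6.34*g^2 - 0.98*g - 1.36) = -4.73*g^4 - 4.84*g^3 - 3.84*g^2 + 1.28*g - 7.38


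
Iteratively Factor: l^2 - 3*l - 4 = (l - 4)*(l + 1)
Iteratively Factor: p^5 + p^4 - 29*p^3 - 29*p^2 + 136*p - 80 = (p - 5)*(p^4 + 6*p^3 + p^2 - 24*p + 16) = (p - 5)*(p - 1)*(p^3 + 7*p^2 + 8*p - 16) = (p - 5)*(p - 1)*(p + 4)*(p^2 + 3*p - 4) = (p - 5)*(p - 1)*(p + 4)^2*(p - 1)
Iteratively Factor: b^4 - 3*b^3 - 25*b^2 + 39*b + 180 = (b - 5)*(b^3 + 2*b^2 - 15*b - 36) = (b - 5)*(b - 4)*(b^2 + 6*b + 9) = (b - 5)*(b - 4)*(b + 3)*(b + 3)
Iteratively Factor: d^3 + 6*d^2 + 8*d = (d)*(d^2 + 6*d + 8) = d*(d + 4)*(d + 2)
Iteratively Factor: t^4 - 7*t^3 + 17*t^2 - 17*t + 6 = (t - 2)*(t^3 - 5*t^2 + 7*t - 3) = (t - 2)*(t - 1)*(t^2 - 4*t + 3) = (t - 3)*(t - 2)*(t - 1)*(t - 1)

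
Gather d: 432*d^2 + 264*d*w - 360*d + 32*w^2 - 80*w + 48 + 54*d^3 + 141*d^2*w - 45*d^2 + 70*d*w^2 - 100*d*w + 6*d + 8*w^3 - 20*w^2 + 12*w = 54*d^3 + d^2*(141*w + 387) + d*(70*w^2 + 164*w - 354) + 8*w^3 + 12*w^2 - 68*w + 48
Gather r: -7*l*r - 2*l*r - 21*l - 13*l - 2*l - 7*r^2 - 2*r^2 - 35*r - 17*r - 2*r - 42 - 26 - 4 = -36*l - 9*r^2 + r*(-9*l - 54) - 72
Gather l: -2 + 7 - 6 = -1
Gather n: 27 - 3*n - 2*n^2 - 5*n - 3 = -2*n^2 - 8*n + 24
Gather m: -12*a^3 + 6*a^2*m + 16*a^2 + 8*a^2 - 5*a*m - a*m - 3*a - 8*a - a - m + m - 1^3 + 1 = -12*a^3 + 24*a^2 - 12*a + m*(6*a^2 - 6*a)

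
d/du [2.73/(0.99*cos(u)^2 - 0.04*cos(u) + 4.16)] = (5.4054*cos(u) - 0.1092)*sin(u)/(0.99*cos(u)^2 - 0.04*cos(u) + 4.16)^2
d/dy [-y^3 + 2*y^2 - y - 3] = -3*y^2 + 4*y - 1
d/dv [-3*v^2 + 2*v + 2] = 2 - 6*v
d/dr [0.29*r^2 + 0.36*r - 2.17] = 0.58*r + 0.36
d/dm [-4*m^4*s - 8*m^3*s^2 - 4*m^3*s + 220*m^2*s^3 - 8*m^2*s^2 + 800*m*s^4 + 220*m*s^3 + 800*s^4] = 4*s*(-4*m^3 - 6*m^2*s - 3*m^2 + 110*m*s^2 - 4*m*s + 200*s^3 + 55*s^2)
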